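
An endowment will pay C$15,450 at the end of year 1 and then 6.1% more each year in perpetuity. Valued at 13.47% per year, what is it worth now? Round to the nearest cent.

C$209,633.65

PV = D₁/(r − g) = 15450/(0.1347 − 0.061) = 209,633.6499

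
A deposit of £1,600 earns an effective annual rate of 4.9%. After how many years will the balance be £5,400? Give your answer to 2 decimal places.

25.43 years

(1+i)^n = 5400/1600 = 3.37500, so n = ln 3.37500 / ln 1.049 = 25.4277 years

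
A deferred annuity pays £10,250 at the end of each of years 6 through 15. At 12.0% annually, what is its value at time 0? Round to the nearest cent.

Value one period before first payment (t=5): 10250 × [1 − (1+0.12)^(−10)] / 0.12 = 10250 × 5.650223 = 57,914.7860
PV₀ = 57,914.7860 / (1+0.12)^5 = 57,914.7860 / 1.762342 = 32,862.4049

£32,862.40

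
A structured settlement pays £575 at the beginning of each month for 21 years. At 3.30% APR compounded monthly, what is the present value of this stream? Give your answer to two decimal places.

With 12 periods per year: i = 0.00275, n = 252.
Annuity factor a(252|0.00275) × (1+i) = 182.117830; PV = 575 × 182.117830 = 104,717.7520
(annuity-due: payments at period start, so ×(1+i).)

£104,717.75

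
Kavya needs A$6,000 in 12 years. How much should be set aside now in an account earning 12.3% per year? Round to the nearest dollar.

A$1,491

PV = 6,000 / (1 + 0.123)^12 = 6,000 / 4.023065 = 1,491.4001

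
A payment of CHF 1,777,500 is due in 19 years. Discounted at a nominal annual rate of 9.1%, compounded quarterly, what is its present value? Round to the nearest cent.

CHF 321,609.23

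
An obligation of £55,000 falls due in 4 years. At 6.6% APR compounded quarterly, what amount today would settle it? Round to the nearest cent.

i = 0.066/4 = 0.0165 per quarter; n = 4·4 = 16.
PV = 55,000 / (1 + 0.0165)^16 = 55,000 / 1.299326 = 42,329.6387

£42,329.64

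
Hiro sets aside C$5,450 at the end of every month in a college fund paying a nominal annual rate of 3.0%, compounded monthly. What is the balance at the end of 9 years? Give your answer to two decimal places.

Periodic rate i = 0.03/12 = 0.0025; n = 9 × 12 = 108 periods.
FV = PMT · [(1+i)^n − 1] / i = 5450 · 123.809259 = 674,760.4617

C$674,760.46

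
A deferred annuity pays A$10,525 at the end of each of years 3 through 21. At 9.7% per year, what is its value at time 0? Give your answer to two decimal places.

PV at t=2 (ordinary 19-year annuity): 10525 × a(19|0.097) = 10525 × 8.533853 = 89,818.8060
Discount back 2 years: 89,818.8060 × (1+0.097)^(−2) = 89,818.8060 × 0.830973 = 74,636.9738

A$74,636.97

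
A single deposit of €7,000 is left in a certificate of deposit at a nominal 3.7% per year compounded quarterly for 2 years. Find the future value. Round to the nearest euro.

€7,535

i = 0.037/4 = 0.00925 per quarter; n = 2·4 = 8.
FV = PV·(1+i)^n = 7,000 × 1.076441 = 7,535.0841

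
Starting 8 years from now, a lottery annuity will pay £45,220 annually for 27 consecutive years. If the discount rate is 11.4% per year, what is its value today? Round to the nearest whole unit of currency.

PV at t=7 (ordinary 27-year annuity): 45220 × a(27|0.114) = 45220 × 8.296381 = 375,162.3546
PV₀ = 375,162.3546 / (1+0.114)^7 = 375,162.3546 / 2.129101 = 176,206.9026

£176,207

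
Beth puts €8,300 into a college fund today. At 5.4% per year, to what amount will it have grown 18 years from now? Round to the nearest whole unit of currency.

€21,390

8,300 × (1+0.054)^18 = 8,300 × 2.577098 = 21,389.9164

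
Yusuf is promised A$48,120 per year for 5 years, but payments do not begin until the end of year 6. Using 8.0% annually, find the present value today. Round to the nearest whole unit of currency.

A$130,760

Value one period before first payment (t=5): 48120 × [1 − (1+0.08)^(−5)] / 0.08 = 48120 × 3.992710 = 192,129.2070
PV₀ = 192,129.2070 / (1+0.08)^5 = 192,129.2070 / 1.469328 = 130,759.9099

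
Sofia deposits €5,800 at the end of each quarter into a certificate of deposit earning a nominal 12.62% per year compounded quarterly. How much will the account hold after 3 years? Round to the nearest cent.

Periodic rate i = 0.1262/4 = 0.03155; n = 3 × 4 = 12 periods.
FV = PMT · [(1+i)^n − 1] / i = 5800 · 14.317648 = 83,042.3608

€83,042.36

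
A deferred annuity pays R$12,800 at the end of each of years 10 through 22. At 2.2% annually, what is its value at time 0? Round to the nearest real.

R$117,863

Value one period before first payment (t=9): 12800 × [1 − (1+0.022)^(−13)] / 0.022 = 12800 × 11.200200 = 143,362.5595
Discount back 9 years: 143,362.5595 × (1+0.022)^(−9) = 143,362.5595 × 0.822133 = 117,863.0523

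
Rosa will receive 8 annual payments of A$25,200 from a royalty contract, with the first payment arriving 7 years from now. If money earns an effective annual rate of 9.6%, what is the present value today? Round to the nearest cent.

A$78,707.47

PV at t=6 (ordinary 8-year annuity): 25200 × a(8|0.096) = 25200 × 5.413507 = 136,420.3848
Discount back 6 years: 136,420.3848 × (1+0.096)^(−6) = 136,420.3848 × 0.576948 = 78,707.4687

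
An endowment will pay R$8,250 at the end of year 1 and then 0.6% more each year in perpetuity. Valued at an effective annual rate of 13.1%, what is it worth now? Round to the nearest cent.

PV = PMT / (i − g) = 8250 / (0.131 − 0.006) = 8250 / 0.125000 = 66,000.0000

R$66,000.00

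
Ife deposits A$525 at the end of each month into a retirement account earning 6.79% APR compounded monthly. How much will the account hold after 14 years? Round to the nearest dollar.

A$146,629

i = 0.0679/12 = 0.00565833 per month; n = 14·12 = 168.
Accumulation factor s(168|0.00565833) = 279.294039; FV = 525 × 279.294039 = 146,629.3704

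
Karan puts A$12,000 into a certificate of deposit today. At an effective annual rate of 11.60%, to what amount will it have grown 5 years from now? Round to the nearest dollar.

A$20,773

12,000 × (1+0.116)^5 = 12,000 × 1.731095 = 20,773.1434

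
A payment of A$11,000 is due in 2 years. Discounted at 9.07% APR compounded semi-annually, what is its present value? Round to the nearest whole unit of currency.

With 2 periods per year: i = 0.04535, n = 4.
PV = 11,000 / (1 + 0.04535)^4 = 11,000 / 1.194117 = 9,211.8274

A$9,212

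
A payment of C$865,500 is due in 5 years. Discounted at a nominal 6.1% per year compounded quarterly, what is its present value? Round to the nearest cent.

With 4 periods per year: i = 0.01525, n = 20.
PV = 865,500 / (1 + 0.01525)^20 = 865,500 / 1.353505 = 639,450.7616

C$639,450.76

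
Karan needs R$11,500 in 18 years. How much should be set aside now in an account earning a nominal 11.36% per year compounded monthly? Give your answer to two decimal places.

R$1,502.55

With 12 periods per year: i = 0.00946667, n = 216.
Discount factor = (1+0.00946667)^(−216) = 0.130657; PV = 11,500 × 0.130657 = 1,502.5522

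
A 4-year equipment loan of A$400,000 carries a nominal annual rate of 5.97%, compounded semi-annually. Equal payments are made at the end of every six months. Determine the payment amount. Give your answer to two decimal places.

i = 0.0597/2 = 0.02985 per half-year; n = 4·2 = 8.
Annuity-PV factor = 7.024136; PMT = 400000 / 7.024136 = 56,946.5048

A$56,946.50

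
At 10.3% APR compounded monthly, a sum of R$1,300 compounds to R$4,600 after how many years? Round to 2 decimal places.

12.32 years

Periodic rate i = 0.103/12 = 0.00858333.
n = ln(4600/1300) / ln(1+0.00858333) = ln(3.53846) / 0.008547 = 147.8572 months
= 147.8572/12 years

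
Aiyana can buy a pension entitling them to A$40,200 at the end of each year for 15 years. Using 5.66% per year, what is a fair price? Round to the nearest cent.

A$399,254.41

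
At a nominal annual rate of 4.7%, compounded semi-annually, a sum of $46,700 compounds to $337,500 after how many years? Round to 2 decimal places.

Periodic rate i = 0.047/2 = 0.0235.
(1+i)^n = 337500/46700 = 7.22698, so n = ln 7.22698 / ln 1.0235 = 85.1477 half-years
= 85.1477/2 years

42.57 years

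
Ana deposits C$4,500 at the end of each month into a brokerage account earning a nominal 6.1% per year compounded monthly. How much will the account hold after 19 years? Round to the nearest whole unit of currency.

C$1,927,537

Periodic rate i = 0.061/12 = 0.00508333; n = 19 × 12 = 228 periods.
Accumulation factor s(228|0.00508333) = 428.341547; FV = 4500 × 428.341547 = 1,927,536.9608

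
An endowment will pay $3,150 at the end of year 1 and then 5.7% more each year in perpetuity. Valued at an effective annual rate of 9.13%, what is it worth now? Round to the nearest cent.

PV = PMT / (i − g) = 3150 / (0.0913 − 0.057) = 3150 / 0.034300 = 91,836.7347

$91,836.73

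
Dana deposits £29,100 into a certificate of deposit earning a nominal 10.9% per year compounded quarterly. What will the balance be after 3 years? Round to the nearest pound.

With 4 periods per year: i = 0.02725, n = 12.
FV = 29,100 × (1 + 0.02725)^12 = 40,179.7091

£40,180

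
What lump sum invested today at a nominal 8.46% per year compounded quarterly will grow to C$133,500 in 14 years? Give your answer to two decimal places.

With 4 periods per year: i = 0.02115, n = 56.
PV = 133,500 / (1 + 0.02115)^56 = 133,500 / 3.228601 = 41,349.1829

C$41,349.18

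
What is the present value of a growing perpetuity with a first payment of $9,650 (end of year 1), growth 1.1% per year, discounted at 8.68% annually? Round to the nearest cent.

PV = D₁/(r − g) = 9650/(0.0868 − 0.011) = 127,308.7071

$127,308.71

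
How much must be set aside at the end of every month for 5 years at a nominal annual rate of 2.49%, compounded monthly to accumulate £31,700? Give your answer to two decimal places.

With 12 periods per year: i = 0.002075, n = 60.
FV-annuity factor = 63.824548; PMT = 31700 / 63.824548 = 496.6741

£496.67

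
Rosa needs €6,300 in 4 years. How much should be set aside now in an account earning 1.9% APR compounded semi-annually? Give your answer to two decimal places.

i = 0.019/2 = 0.0095 per half-year; n = 4·2 = 8.
Discount factor = (1+0.0095)^(−8) = 0.927149; PV = 6,300 × 0.927149 = 5,841.0371

€5,841.04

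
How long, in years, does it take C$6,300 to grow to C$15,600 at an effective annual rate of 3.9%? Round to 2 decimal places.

(1+i)^n = 15600/6300 = 2.47619, so n = ln 2.47619 / ln 1.039 = 23.6997 years

23.70 years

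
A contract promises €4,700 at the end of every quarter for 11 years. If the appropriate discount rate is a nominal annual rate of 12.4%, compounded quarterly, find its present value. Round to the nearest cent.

€112,043.92

Periodic rate i = 0.124/4 = 0.031; n = 11 × 4 = 44 periods.
PV = PMT · [1 − (1+i)^(−n)] / i = 4700 · 23.839132 = 112,043.9199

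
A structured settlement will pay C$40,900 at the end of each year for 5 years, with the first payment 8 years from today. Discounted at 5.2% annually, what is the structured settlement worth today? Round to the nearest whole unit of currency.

Value one period before first payment (t=7): 40900 × [1 − (1+0.052)^(−5)] / 0.052 = 40900 × 4.305645 = 176,100.8769
PV₀ = 176,100.8769 / (1+0.052)^7 = 176,100.8769 / 1.425969 = 123,495.5589

C$123,496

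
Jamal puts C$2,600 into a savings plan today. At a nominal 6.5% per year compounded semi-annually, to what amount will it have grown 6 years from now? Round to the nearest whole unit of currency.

With 2 periods per year: i = 0.0325, n = 12.
2,600 × (1+0.0325)^12 = 2,600 × 1.467847 = 3,816.4016

C$3,816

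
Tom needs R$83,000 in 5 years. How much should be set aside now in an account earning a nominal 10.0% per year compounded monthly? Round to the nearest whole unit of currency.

With 12 periods per year: i = 0.00833333, n = 60.
PV = FV·(1+i)^(−n) = 83,000 × 0.607789 = 50,446.4531

R$50,446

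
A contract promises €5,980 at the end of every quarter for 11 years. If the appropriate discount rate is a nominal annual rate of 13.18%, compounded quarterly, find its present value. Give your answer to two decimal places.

€137,900.14

With 4 periods per year: i = 0.03295, n = 44.
PV = 5980 × [1 − (1+0.03295)^(−44)] / 0.03295 = 5980 × 23.060225 = 137,900.1431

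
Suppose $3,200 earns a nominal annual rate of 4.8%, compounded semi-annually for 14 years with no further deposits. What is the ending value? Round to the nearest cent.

$6,216.54

With 2 periods per year: i = 0.024, n = 28.
FV = PV·(1+i)^n = 3,200 × 1.942669 = 6,216.5405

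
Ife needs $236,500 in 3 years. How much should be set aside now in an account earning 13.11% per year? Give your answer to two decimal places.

Discount factor = (1+0.1311)^(−3) = 0.691030; PV = 236,500 × 0.691030 = 163,428.6292

$163,428.63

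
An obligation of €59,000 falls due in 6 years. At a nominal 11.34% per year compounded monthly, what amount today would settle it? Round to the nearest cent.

€29,974.06

Periodic rate i = 0.1134/12 = 0.00945; n = 6 × 12 = 72 periods.
PV = FV·(1+i)^(−n) = 59,000 × 0.508035 = 29,974.0565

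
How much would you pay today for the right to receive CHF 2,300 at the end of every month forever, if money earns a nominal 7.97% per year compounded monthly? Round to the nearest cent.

Periodic rate i = 0.0797/12 = 0.00664167.
PV = PMT / i = 2300 / 0.00664167 = 346,298.6198

CHF 346,298.62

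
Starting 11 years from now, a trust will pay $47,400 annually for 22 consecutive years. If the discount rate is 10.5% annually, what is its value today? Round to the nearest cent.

PV at t=10 (ordinary 22-year annuity): 47400 × a(22|0.105) = 47400 × 8.464945 = 401,238.3714
Discount back 10 years: 401,238.3714 × (1+0.105)^(−10) = 401,238.3714 × 0.368449 = 147,835.8215

$147,835.82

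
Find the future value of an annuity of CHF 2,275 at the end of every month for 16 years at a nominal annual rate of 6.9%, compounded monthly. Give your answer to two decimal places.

CHF 793,949.25

Periodic rate i = 0.069/12 = 0.00575; n = 16 × 12 = 192 periods.
FV = 2275 × [(1+0.00575)^192 − 1] / 0.00575 = 2275 × 348.988681 = 793,949.2491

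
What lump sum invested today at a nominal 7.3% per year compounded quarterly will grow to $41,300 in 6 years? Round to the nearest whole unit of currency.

i = 0.073/4 = 0.01825 per quarter; n = 6·4 = 24.
PV = 41,300 / (1 + 0.01825)^24 = 41,300 / 1.543498 = 26,757.4056

$26,757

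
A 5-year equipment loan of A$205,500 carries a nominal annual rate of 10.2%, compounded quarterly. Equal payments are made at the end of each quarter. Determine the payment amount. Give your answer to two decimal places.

A$13,244.58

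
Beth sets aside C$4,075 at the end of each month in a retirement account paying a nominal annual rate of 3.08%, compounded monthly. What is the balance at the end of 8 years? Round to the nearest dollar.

C$442,970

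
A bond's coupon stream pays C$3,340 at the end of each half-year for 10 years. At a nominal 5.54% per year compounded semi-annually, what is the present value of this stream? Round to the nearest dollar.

With 2 periods per year: i = 0.0277, n = 20.
PV = 3340 × [1 − (1+0.0277)^(−20)] / 0.0277 = 3340 × 15.198830 = 50,764.0923

C$50,764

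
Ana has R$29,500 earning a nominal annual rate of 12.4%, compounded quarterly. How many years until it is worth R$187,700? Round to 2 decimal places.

Periodic rate i = 0.124/4 = 0.031.
(1+i)^n = 187700/29500 = 6.36271, so n = ln 6.36271 / ln 1.031 = 60.6126 quarters
= 60.6126/4 years

15.15 years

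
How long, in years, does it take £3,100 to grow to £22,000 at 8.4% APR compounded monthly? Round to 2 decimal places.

23.41 years

Periodic rate i = 0.084/12 = 0.007.
n = ln(22000/3100) / ln(1+0.007) = ln(7.09677) / 0.006976 = 280.9273 months
= 280.9273/12 years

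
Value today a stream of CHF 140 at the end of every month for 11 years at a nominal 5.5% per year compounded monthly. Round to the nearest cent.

i = 0.055/12 = 0.00458333 per month; n = 11·12 = 132.
PV = 140 × [1 − (1+0.00458333)^(−132)] / 0.00458333 = 140 × 98.873509 = 13,842.2912

CHF 13,842.29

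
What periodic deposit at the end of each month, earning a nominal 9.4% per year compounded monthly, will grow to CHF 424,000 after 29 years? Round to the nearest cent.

Periodic rate i = 0.094/12 = 0.00783333; n = 29 × 12 = 348 periods.
FV-annuity factor = 1801.318689; PMT = 424000 / 1801.318689 = 235.3831

CHF 235.38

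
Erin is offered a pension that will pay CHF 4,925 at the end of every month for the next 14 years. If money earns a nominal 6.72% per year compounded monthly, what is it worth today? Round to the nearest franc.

CHF 535,294

i = 0.0672/12 = 0.0056 per month; n = 14·12 = 168.
PV = 4925 × [1 − (1+0.0056)^(−168)] / 0.0056 = 4925 × 108.689078 = 535,293.7071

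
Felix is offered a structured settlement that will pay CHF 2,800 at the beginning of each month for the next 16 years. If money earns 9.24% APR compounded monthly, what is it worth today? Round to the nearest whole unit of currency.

Periodic rate i = 0.0924/12 = 0.0077; n = 16 × 12 = 192 periods.
PV = 2800 × [1 − (1+0.0077)^(−192)] / 0.0077 × (1+i) = 2800 × 100.862003 = 282,413.6079
Payments are at the start of each period, so multiply by (1+i).

CHF 282,414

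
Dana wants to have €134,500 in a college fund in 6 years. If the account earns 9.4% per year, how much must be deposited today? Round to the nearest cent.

€78,454.59

PV = 134,500 / (1 + 0.094)^6 = 134,500 / 1.714368 = 78,454.5891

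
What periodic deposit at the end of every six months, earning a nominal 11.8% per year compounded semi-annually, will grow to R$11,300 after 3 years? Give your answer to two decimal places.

R$1,624.08

With 2 periods per year: i = 0.059, n = 6.
FV-annuity factor = 6.957774; PMT = 11300 / 6.957774 = 1,624.0826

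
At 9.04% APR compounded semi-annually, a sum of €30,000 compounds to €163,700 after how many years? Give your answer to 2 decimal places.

19.19 years

Periodic rate i = 0.0904/2 = 0.0452.
(1+i)^n = 163700/30000 = 5.45667, so n = ln 5.45667 / ln 1.0452 = 38.3828 half-years
= 38.3828/2 years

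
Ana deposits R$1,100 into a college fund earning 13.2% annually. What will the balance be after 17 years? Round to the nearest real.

FV = PV·(1+i)^n = 1,100 × 8.229800 = 9,052.7795

R$9,053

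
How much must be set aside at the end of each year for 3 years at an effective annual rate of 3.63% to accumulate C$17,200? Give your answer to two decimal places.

C$5,530.16

FV-annuity factor = 3.110218; PMT = 17200 / 3.110218 = 5,530.1595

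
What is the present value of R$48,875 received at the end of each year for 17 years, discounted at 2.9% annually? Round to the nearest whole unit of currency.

R$648,706

Annuity factor a(17|0.029) = 13.272760; PV = 48875 × 13.272760 = 648,706.1668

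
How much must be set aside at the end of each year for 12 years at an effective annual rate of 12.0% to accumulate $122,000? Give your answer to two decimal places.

FV-annuity factor = 24.133133; PMT = 122000 / 24.133133 = 5,055.2905

$5,055.29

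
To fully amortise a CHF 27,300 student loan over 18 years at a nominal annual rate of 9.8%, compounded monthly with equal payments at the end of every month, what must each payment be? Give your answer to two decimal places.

CHF 269.46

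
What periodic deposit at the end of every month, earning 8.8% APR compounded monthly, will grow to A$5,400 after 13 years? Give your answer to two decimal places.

With 12 periods per year: i = 0.00733333, n = 156.
FV-annuity factor = 289.939569; PMT = 5400 / 289.939569 = 18.6246

A$18.62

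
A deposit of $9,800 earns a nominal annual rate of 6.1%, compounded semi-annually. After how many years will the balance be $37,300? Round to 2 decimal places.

22.24 years

Periodic rate i = 0.061/2 = 0.0305.
(1+i)^n = 37300/9800 = 3.80612, so n = ln 3.80612 / ln 1.0305 = 44.4883 half-years
= 44.4883/2 years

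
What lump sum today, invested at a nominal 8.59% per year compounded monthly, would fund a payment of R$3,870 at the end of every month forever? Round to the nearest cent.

Periodic rate i = 0.0859/12 = 0.00715833.
PV = PMT / i = 3870 / 0.00715833 = 540,628.6380

R$540,628.64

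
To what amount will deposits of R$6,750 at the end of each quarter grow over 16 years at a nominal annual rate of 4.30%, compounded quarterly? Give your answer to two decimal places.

R$616,880.78

Periodic rate i = 0.043/4 = 0.01075; n = 16 × 4 = 64 periods.
Accumulation factor s(64|0.01075) = 91.389746; FV = 6750 × 91.389746 = 616,880.7824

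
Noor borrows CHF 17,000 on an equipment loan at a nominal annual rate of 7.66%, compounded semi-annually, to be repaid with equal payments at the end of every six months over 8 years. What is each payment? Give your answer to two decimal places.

i = 0.0766/2 = 0.0383 per half-year; n = 8·2 = 16.
Annuity-PV factor = 11.799795; PMT = 17000 / 11.799795 = 1,440.7030

CHF 1,440.70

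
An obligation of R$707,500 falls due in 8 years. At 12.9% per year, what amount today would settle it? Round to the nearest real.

PV = FV·(1+i)^(−n) = 707,500 × 0.378834 = 268,024.7557

R$268,025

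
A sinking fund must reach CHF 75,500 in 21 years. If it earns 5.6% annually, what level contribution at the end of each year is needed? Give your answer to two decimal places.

PMT = 75500 / ( [(1+0.056)^21 − 1] / 0.056 ) = 75500 / 38.215917 = 1,975.6166

CHF 1,975.62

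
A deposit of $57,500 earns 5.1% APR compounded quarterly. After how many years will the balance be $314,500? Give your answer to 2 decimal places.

33.53 years

Periodic rate i = 0.051/4 = 0.01275.
(1+i)^n = 314500/57500 = 5.46957, so n = ln 5.46957 / ln 1.01275 = 134.1183 quarters
= 134.1183/4 years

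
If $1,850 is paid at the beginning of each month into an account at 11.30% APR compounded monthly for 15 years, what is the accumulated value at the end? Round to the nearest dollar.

$873,283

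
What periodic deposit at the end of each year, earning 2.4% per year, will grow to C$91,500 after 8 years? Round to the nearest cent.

C$10,510.91

FV-annuity factor = 8.705242; PMT = 91500 / 8.705242 = 10,510.9077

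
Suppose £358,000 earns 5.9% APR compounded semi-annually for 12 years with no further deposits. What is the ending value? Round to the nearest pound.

£719,309

Periodic rate i = 0.059/2 = 0.0295; n = 12 × 2 = 24 periods.
358,000 × (1+0.0295)^24 = 358,000 × 2.009243 = 719,308.9260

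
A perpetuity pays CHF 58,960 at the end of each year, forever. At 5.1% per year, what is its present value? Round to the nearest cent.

CHF 1,156,078.43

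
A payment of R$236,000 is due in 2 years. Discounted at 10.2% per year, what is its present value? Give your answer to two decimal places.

R$194,334.01

PV = 236,000 / (1 + 0.102)^2 = 236,000 / 1.214404 = 194,334.0108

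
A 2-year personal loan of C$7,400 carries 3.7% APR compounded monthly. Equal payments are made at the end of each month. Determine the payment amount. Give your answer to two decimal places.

C$320.36

With 12 periods per year: i = 0.00308333, n = 24.
PMT = 7400 / ( [1 − (1+0.00308333)^(−24)] / 0.00308333 ) = 7400 / 23.099212 = 320.3572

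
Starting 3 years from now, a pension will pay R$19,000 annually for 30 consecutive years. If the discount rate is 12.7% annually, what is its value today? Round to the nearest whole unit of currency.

Value one period before first payment (t=2): 19000 × [1 − (1+0.127)^(−30)] / 0.127 = 19000 × 7.656005 = 145,464.0865
PV₀ = 145,464.0865 / (1+0.127)^2 = 145,464.0865 / 1.270129 = 114,527.0177

R$114,527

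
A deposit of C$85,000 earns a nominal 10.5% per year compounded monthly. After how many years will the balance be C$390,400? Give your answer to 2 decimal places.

14.58 years

Periodic rate i = 0.105/12 = 0.00875.
(1+i)^n = 390400/85000 = 4.59294, so n = ln 4.59294 / ln 1.00875 = 174.9921 months
= 174.9921/12 years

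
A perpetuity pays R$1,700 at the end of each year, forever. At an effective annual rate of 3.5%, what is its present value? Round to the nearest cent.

R$48,571.43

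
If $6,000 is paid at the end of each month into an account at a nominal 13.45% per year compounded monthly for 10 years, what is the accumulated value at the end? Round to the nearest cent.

i = 0.1345/12 = 0.0112083 per month; n = 10·12 = 120.
Accumulation factor s(120|0.0112083) = 250.668610; FV = 6000 × 250.668610 = 1,504,011.6628

$1,504,011.66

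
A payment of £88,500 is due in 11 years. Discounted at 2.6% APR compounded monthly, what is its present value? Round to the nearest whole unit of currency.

£66,507

i = 0.026/12 = 0.00216667 per month; n = 11·12 = 132.
PV = 88,500 / (1 + 0.00216667)^132 = 88,500 / 1.330681 = 66,507.3148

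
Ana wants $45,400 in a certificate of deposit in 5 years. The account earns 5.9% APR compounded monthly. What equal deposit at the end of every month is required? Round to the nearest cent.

With 12 periods per year: i = 0.00491667, n = 60.
FV-annuity factor = 69.591019; PMT = 45400 / 69.591019 = 652.3830

$652.38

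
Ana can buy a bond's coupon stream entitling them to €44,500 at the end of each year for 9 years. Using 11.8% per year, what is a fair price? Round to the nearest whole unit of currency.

€238,921

Annuity factor a(9|0.118) = 5.369003; PV = 44500 × 5.369003 = 238,920.6397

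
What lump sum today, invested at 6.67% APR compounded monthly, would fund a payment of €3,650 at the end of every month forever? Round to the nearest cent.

Periodic rate i = 0.0667/12 = 0.00555833.
PV = C/r = 3650/0.00555833 = 656,671.6642

€656,671.66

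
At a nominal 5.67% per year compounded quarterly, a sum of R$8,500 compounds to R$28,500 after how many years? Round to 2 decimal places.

Periodic rate i = 0.0567/4 = 0.014175.
(1+i)^n = 28500/8500 = 3.35294, so n = ln 3.35294 / ln 1.01418 = 85.9536 quarters
= 85.9536/4 years

21.49 years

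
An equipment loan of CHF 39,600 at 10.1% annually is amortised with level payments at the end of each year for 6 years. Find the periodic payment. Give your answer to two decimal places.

CHF 9,119.11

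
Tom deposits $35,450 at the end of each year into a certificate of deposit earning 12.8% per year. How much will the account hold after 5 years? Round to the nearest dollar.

$228,815

FV = PMT · [(1+i)^n − 1] / i = 35450 · 6.454594 = 228,815.3642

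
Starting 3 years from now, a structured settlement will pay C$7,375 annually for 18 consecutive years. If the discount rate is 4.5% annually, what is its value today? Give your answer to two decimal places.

C$82,122.61

PV at t=2 (ordinary 18-year annuity): 7375 × a(18|0.045) = 7375 × 12.159992 = 89,679.9396
Discount back 2 years: 89,679.9396 × (1+0.045)^(−2) = 89,679.9396 × 0.915730 = 82,122.6067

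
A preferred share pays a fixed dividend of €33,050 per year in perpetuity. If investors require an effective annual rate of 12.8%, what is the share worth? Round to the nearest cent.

€258,203.12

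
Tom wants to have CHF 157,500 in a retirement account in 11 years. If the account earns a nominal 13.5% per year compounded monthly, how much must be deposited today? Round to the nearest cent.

With 12 periods per year: i = 0.01125, n = 132.
PV = FV·(1+i)^(−n) = 157,500 × 0.228388 = 35,971.1223

CHF 35,971.12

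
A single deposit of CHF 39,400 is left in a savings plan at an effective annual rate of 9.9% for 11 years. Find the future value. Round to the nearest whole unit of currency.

CHF 111,294

39,400 × (1+0.099)^11 = 39,400 × 2.824715 = 111,293.7660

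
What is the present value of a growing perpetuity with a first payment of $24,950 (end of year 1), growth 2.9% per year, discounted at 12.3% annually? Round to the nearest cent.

PV = PMT / (i − g) = 24950 / (0.123 − 0.029) = 24950 / 0.094000 = 265,425.5319

$265,425.53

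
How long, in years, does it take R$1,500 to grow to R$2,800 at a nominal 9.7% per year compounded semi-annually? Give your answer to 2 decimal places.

6.59 years

Periodic rate i = 0.097/2 = 0.0485.
(1+i)^n = 2800/1500 = 1.86667, so n = ln 1.86667 / ln 1.0485 = 13.1788 half-years
= 13.1788/2 years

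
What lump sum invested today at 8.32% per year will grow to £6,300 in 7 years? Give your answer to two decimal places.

PV = 6,300 / (1 + 0.0832)^7 = 6,300 / 1.749688 = 3,600.6424

£3,600.64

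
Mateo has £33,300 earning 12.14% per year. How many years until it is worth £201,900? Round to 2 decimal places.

15.73 years

n = ln(201900/33300) / ln(1+0.1214) = ln(6.06306) / 0.114578 = 15.7292 years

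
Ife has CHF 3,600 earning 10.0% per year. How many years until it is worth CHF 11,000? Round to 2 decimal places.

11.72 years

n = ln(11000/3600) / ln(1+0.1) = ln(3.05556) / 0.095310 = 11.7192 years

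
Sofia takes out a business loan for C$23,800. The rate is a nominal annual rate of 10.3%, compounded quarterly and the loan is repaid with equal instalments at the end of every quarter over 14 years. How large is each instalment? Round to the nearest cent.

C$807.24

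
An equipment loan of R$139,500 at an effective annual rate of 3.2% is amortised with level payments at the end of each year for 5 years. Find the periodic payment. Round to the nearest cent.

PMT = 139500 / ( [1 − (1+0.032)^(−5)] / 0.032 ) = 139500 / 4.553672 = 30,634.6199

R$30,634.62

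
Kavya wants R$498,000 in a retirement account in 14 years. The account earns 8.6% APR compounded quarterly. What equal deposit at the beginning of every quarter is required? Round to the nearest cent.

Periodic rate i = 0.086/4 = 0.0215; n = 14 × 4 = 56 periods.
FV-annuity factor × (1+i) = 108.856662; PMT = 498000 / 108.856662 = 4,574.8234

R$4,574.82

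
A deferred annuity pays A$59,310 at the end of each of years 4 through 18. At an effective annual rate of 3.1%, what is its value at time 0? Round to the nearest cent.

A$641,423.95

PV at t=3 (ordinary 15-year annuity): 59310 × a(15|0.031) = 59310 × 11.852044 = 702,944.7075
Discount back 3 years: 702,944.7075 × (1+0.031)^(−3) = 702,944.7075 × 0.912481 = 641,423.9465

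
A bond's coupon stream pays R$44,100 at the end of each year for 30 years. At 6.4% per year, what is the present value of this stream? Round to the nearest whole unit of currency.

R$581,908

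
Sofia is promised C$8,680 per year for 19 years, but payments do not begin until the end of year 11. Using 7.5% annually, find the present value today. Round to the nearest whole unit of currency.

C$41,942

Value one period before first payment (t=10): 8680 × [1 − (1+0.075)^(−19)] / 0.075 = 8680 × 9.959078 = 86,444.7989
PV₀ = 86,444.7989 / (1+0.075)^10 = 86,444.7989 / 2.061032 = 41,942.4915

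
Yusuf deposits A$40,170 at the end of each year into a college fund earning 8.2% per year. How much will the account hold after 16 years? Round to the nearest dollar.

A$1,238,840

FV = 40170 × [(1+0.082)^16 − 1] / 0.082 = 40170 × 30.839929 = 1,238,839.9418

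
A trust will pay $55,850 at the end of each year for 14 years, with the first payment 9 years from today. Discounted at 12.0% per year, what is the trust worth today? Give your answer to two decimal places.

$149,510.78

PV at t=8 (ordinary 14-year annuity): 55850 × a(14|0.12) = 55850 × 6.628168 = 370,183.1955
PV₀ = 370,183.1955 / (1+0.12)^8 = 370,183.1955 / 2.475963 = 149,510.7840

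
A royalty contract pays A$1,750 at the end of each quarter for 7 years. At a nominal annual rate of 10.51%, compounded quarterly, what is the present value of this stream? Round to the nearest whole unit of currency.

A$34,384

i = 0.1051/4 = 0.026275 per quarter; n = 7·4 = 28.
Annuity factor a(28|0.026275) = 19.648207; PV = 1750 × 19.648207 = 34,384.3628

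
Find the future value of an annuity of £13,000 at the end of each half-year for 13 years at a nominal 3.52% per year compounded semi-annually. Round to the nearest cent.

Periodic rate i = 0.0352/2 = 0.0176; n = 13 × 2 = 26 periods.
FV = 13000 × [(1+0.0176)^26 − 1] / 0.0176 = 13000 × 32.613601 = 423,976.8120

£423,976.81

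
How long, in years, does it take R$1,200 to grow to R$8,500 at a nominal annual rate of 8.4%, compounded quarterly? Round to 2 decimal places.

Periodic rate i = 0.084/4 = 0.021.
n = ln(8500/1200) / ln(1+0.021) = ln(7.08333) / 0.020783 = 94.2014 quarters
= 94.2014/4 years

23.55 years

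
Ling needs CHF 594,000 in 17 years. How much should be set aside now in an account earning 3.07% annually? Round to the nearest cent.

PV = FV·(1+i)^(−n) = 594,000 × 0.598069 = 355,252.9984

CHF 355,253.00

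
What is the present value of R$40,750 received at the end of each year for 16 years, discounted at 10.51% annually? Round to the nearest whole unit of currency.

PV = PMT · [1 − (1+i)^(−n)] / i = 40750 · 7.591780 = 309,365.0357

R$309,365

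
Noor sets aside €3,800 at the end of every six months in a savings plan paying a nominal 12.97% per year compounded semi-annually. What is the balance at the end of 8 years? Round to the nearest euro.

€101,539

Periodic rate i = 0.1297/2 = 0.06485; n = 8 × 2 = 16 periods.
FV = PMT · [(1+i)^n − 1] / i = 3800 · 26.720814 = 101,539.0921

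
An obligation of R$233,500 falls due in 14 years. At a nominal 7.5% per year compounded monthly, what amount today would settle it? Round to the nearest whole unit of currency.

R$81,978

i = 0.075/12 = 0.00625 per month; n = 14·12 = 168.
Discount factor = (1+0.00625)^(−168) = 0.351083; PV = 233,500 × 0.351083 = 81,977.9017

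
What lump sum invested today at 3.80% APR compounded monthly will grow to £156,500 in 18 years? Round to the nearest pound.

With 12 periods per year: i = 0.00316667, n = 216.
Discount factor = (1+0.00316667)^(−216) = 0.505140; PV = 156,500 × 0.505140 = 79,054.4400

£79,054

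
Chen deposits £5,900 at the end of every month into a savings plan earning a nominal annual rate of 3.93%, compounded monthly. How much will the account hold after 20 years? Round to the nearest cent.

With 12 periods per year: i = 0.003275, n = 240.
FV = PMT · [(1+i)^n − 1] / i = 5900 · 363.903447 = 2,147,030.3391

£2,147,030.34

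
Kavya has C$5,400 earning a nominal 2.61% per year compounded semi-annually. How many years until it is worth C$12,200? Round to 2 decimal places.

31.43 years

Periodic rate i = 0.0261/2 = 0.01305.
n = ln(12200/5400) / ln(1+0.01305) = ln(2.25926) / 0.012966 = 62.8616 half-years
= 62.8616/2 years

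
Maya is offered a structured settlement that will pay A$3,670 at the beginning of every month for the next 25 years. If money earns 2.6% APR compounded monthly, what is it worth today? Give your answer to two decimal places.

A$810,711.68

Periodic rate i = 0.026/12 = 0.00216667; n = 25 × 12 = 300 periods.
Annuity factor a(300|0.00216667) × (1+i) = 220.902364; PV = 3670 × 220.902364 = 810,711.6763
Payments are at the start of each period, so multiply by (1+i).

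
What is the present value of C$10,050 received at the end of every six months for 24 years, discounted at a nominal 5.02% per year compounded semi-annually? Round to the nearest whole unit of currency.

C$278,580

With 2 periods per year: i = 0.0251, n = 48.
Annuity factor a(48|0.0251) = 27.719397; PV = 10050 × 27.719397 = 278,579.9390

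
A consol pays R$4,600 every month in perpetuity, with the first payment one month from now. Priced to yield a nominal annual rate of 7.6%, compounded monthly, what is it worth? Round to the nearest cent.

R$726,315.79

Periodic rate i = 0.076/12 = 0.00633333.
PV = C/r = 4600/0.00633333 = 726,315.7895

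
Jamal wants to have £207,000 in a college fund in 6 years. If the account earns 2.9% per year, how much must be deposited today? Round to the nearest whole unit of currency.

£174,373

Discount factor = (1+0.029)^(−6) = 0.842379; PV = 207,000 × 0.842379 = 174,372.5413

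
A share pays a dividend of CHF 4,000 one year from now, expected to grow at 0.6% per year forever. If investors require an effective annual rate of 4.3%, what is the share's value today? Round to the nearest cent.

PV = D₁/(r − g) = 4000/(0.043 − 0.006) = 108,108.1081

CHF 108,108.11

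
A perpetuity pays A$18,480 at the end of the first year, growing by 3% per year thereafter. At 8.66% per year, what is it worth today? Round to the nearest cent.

A$326,501.77

PV = D₁/(r − g) = 18480/(0.0866 − 0.03) = 326,501.7668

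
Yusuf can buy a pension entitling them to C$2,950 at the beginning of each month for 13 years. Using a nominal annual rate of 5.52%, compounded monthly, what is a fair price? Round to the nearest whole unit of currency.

Periodic rate i = 0.0552/12 = 0.0046; n = 13 × 12 = 156 periods.
PV = PMT · [1 − (1+i)^(−n)] / i × (1+i) = 2950 · 111.657933 = 329,390.9037
Payments are at the start of each period, so multiply by (1+i).

C$329,391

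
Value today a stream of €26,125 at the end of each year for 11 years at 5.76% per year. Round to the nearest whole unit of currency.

€208,597

Annuity factor a(11|0.0576) = 7.984592; PV = 26125 × 7.984592 = 208,597.4604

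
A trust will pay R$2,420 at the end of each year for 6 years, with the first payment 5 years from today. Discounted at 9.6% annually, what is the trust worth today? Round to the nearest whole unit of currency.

PV at t=4 (ordinary 6-year annuity): 2420 × a(6|0.096) = 2420 × 4.406792 = 10,664.4357
PV₀ = 10,664.4357 / (1+0.096)^4 = 10,664.4357 / 1.442920 = 7,390.8717

R$7,391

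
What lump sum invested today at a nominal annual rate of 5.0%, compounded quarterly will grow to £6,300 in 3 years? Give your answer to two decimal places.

£5,427.50

i = 0.05/4 = 0.0125 per quarter; n = 3·4 = 12.
PV = 6,300 / (1 + 0.0125)^12 = 6,300 / 1.160755 = 5,427.5042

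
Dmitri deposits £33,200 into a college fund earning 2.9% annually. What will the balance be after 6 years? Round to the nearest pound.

FV = PV·(1+i)^n = 33,200 × 1.187114 = 39,412.1686

£39,412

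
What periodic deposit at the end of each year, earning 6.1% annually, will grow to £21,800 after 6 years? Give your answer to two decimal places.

FV-annuity factor = 6.992909; PMT = 21800 / 6.992909 = 3,117.4438

£3,117.44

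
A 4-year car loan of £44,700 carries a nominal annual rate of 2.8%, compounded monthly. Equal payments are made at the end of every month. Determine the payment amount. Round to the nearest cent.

With 12 periods per year: i = 0.00233333, n = 48.
PMT = 44700 / ( [1 − (1+0.00233333)^(−48)] / 0.00233333 ) = 44700 / 45.359612 = 985.4582

£985.46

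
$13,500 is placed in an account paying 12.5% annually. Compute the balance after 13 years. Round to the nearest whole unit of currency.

FV = PV·(1+i)^n = 13,500 × 4.623627 = 62,418.9646

$62,419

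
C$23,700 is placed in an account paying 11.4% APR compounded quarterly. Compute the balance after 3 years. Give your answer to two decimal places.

C$33,204.73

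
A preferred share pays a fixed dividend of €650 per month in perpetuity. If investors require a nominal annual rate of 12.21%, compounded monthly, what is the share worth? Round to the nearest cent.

€63,882.06

Periodic rate i = 0.1221/12 = 0.010175.
PV = C/r = 650/0.010175 = 63,882.0639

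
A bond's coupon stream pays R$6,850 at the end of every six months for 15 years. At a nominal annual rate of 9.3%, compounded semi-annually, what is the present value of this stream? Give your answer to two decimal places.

R$109,636.19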